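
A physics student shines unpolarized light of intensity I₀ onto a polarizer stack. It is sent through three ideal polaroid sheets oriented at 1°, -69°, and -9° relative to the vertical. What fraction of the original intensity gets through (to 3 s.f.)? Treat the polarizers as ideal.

≈ 0.0146 I₀

Unpolarized light through the first polarizer → I₁ = ½ I₀, now polarized at 1°.
I₂ = I₁ cos²(-69° − 1°) = 0.5 I₀ · cos²(70°) = 0.05849 I₀.
I₃ = I₂ cos²(-9° + 69°) = 0.05849 I₀ · cos²(60°) = 0.01462 I₀.
Transmitted fraction = 0.01462.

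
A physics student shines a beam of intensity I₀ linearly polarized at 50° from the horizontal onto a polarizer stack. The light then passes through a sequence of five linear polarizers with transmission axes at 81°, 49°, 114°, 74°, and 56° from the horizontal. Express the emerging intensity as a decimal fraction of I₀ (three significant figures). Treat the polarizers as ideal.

≈ 0.0501 I₀

I₁ = I₀ cos²(81° − 50°) = I₀ cos²(31°) = 0.7347 I₀.
I₂ = I₁ cos²(49° − 81°) = 0.7347 I₀ · cos²(32°) = 0.5284 I₀.
I₃ = I₂ cos²(114° − 49°) = 0.5284 I₀ · cos²(65°) = 0.09438 I₀.
I₄ = I₃ cos²(74° − 114°) = 0.09438 I₀ · cos²(40°) = 0.05538 I₀.
I₅ = I₄ cos²(56° − 74°) = 0.05538 I₀ · cos²(18°) = 0.05009 I₀.
Transmitted fraction = 0.05009.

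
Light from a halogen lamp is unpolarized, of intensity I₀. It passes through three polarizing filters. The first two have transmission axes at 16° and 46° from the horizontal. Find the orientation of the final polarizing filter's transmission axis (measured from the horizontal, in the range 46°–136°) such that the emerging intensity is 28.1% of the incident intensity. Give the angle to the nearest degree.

θ ≈ 76°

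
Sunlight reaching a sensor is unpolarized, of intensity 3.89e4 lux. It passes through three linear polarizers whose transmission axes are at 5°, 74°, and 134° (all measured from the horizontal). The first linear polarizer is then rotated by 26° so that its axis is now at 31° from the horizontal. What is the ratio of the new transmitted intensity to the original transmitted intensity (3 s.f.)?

I_new/I_old ≈ 4.16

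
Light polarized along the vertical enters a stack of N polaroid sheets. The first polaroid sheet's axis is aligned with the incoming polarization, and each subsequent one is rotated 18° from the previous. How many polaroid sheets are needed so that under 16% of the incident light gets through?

N = 20

First polarizer is aligned with the polarization: full transmission.
Each further stage multiplies by cos²(18°) = 0.9045.
After N polarizers: T = 0.9045^(N−1). Require T < 0.16 ⇒ N−1 > ln(0.16)/ln(0.9045) = 18.26, so N−1 ≥ 19 and N = 20.
Check: N=20 gives T = 0.1485 < 0.16; N=19 gives T = 0.1642.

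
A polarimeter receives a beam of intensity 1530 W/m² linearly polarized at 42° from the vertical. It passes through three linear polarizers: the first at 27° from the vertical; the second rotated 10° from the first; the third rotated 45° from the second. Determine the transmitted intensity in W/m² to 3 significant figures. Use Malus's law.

By Malus's law, I₁ = 1530 W/m² · cos²(15°) = 1428 W/m².
I₂ = I₁ · cos²(10°) = 1428 · 0.9698 = 1384 W/m².
I₃ = I₂ · cos²(45°) = 1384 · 0.5 = 692.2 W/m².

I ≈ 692 W/m²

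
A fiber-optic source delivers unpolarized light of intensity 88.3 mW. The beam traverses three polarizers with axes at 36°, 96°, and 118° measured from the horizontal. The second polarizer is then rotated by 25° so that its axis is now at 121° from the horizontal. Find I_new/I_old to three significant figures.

I_new/I_old ≈ 0.0352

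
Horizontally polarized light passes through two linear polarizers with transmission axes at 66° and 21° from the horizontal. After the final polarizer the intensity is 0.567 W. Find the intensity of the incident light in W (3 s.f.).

I₀ ≈ 6.85 W

I₁ = I₀ cos²(66° − 0°) = I₀ cos²(66°) = 0.1654 I₀.
I₂ = I₁ cos²(21° − 66°) = 0.1654 I₀ · cos²(45°) = 0.08272 I₀.
So 0.567 W = 0.08272 I₀, giving I₀ = 0.567/0.08272 = 6.855 W.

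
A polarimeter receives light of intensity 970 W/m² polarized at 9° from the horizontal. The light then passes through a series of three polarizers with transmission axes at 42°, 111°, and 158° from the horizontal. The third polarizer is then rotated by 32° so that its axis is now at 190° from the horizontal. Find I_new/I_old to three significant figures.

I_new/I_old ≈ 0.0783

Before rotation:
I₁ = I₀ cos²(42° − 9°) = I₀ cos²(33°) = 0.7034 I₀.
I₂ = I₁ cos²(111° − 42°) = 0.7034 I₀ · cos²(69°) = 0.09033 I₀.
I₃ = I₂ cos²(158° − 111°) = 0.09033 I₀ · cos²(47°) = 0.04202 I₀.
After rotation:
I₁ = I₀ cos²(42° − 9°) = I₀ cos²(33°) = 0.7034 I₀.
I₂ = I₁ cos²(111° − 42°) = 0.7034 I₀ · cos²(69°) = 0.09033 I₀.
I₃ = I₂ cos²(190° − 111°) = 0.09033 I₀ · cos²(79°) = 0.003289 I₀.
Ratio = 0.003289 / 0.04202 = 0.07828.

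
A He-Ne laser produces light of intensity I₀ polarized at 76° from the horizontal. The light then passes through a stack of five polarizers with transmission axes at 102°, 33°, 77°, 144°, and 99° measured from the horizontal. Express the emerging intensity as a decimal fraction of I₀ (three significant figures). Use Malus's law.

≈ 0.00410 I₀

By Malus's law, I₁ = I₀ cos²(102° − 76°) = I₀ cos²(26°) = 0.8078 I₀.
I₂ = I₁ cos²(33° − 102°) = 0.8078 I₀ · cos²(69°) = 0.1037 I₀.
I₃ = I₂ cos²(77° − 33°) = 0.1037 I₀ · cos²(44°) = 0.05368 I₀.
I₄ = I₃ cos²(144° − 77°) = 0.05368 I₀ · cos²(67°) = 0.008196 I₀.
I₅ = I₄ cos²(99° − 144°) = 0.008196 I₀ · cos²(45°) = 0.004098 I₀.
Transmitted fraction = 0.004098.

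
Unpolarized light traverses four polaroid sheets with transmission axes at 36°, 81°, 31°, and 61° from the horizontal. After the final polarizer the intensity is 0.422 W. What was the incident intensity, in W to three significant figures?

Unpolarized light through the first polarizer → I₁ = ½ I₀, now polarized at 36°.
I₂ = I₁ cos²(81° − 36°) = 0.5 I₀ · cos²(45°) = 0.25 I₀.
I₃ = I₂ cos²(31° − 81°) = 0.25 I₀ · cos²(50°) = 0.1033 I₀.
I₄ = I₃ cos²(61° − 31°) = 0.1033 I₀ · cos²(30°) = 0.07747 I₀.
So 0.422 W = 0.07747 I₀, giving I₀ = 0.422/0.07747 = 5.447 W.

I₀ ≈ 5.45 W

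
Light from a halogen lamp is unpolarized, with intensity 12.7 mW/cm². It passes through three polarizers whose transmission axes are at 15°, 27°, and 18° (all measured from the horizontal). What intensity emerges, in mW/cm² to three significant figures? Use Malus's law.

Unpolarized light through the first polarizer → I₁ = 12.7 mW/cm²/2 = 6.35 mW/cm², polarized at 15°.
I₂ = I₁ · cos²(12°) = 6.35 · 0.9568 = 6.076 mW/cm².
I₃ = I₂ · cos²(9°) = 6.076 · 0.9755 = 5.927 mW/cm².

I ≈ 5.93 mW/cm²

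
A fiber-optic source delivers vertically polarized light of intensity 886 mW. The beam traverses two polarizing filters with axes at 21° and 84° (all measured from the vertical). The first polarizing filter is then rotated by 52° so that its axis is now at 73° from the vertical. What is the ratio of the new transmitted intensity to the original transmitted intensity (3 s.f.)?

Before rotation:
I₁ = I₀ cos²(21° − 0°) = I₀ cos²(21°) = 0.8716 I₀.
I₂ = I₁ cos²(84° − 21°) = 0.8716 I₀ · cos²(63°) = 0.1796 I₀.
After rotation:
I₁ = I₀ cos²(73° − 0°) = I₀ cos²(73°) = 0.08548 I₀.
I₂ = I₁ cos²(84° − 73°) = 0.08548 I₀ · cos²(11°) = 0.08237 I₀.
Ratio = 0.08237 / 0.1796 = 0.4585.

I_new/I_old ≈ 0.459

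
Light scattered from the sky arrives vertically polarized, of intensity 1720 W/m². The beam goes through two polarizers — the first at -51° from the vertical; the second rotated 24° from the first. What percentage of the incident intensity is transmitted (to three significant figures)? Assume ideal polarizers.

≈ 33.1%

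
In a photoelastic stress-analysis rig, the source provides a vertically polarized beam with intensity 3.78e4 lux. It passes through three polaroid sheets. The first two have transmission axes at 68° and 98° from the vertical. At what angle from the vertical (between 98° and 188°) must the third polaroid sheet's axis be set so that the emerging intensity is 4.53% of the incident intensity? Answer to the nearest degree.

θ ≈ 147°

I₁ = I₀ cos²(68° − 0°) = I₀ cos²(68°) = 0.1403 I₀.
I₂ = I₁ cos²(98° − 68°) = 0.1403 I₀ · cos²(30°) = 0.1052 I₀.
Need I₃/I₀ = 0.0453, so cos²(θ − 98°) = 0.0453 / 0.1052 = 0.4304.
θ − 98° = arccos(√0.4304) = 49.0°, giving θ ≈ 98 + 49.0 = 147.0°.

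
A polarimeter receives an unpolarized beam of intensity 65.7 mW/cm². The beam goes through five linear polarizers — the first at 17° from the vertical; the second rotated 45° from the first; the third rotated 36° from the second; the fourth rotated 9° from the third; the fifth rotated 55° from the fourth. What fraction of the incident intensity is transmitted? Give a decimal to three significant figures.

Unpolarized light through the first polarizer → I₁ = 65.7 mW/cm²/2 = 32.85 mW/cm², polarized at 17°.
I₂ = I₁ · cos²(45°) = 32.85 · 0.5 = 16.43 mW/cm².
I₃ = I₂ · cos²(36°) = 16.43 · 0.6545 = 10.75 mW/cm².
I₄ = I₃ · cos²(9°) = 10.75 · 0.9755 = 10.49 mW/cm².
I₅ = I₄ · cos²(55°) = 10.49 · 0.329 = 3.45 mW/cm².
Transmitted fraction = 0.05251.

I/I₀ ≈ 0.0525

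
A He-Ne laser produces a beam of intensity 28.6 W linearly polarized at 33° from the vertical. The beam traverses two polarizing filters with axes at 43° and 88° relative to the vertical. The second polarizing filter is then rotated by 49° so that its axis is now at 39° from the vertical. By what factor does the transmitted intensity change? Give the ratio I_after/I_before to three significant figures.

I_new/I_old ≈ 1.99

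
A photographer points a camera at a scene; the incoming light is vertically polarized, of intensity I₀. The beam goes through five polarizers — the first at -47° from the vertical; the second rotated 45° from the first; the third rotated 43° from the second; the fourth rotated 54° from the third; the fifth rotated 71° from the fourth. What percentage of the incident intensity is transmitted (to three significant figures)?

I₁ = I₀ cos²(-47° − 0°) = I₀ cos²(47°) = 0.4651 I₀.
I₂ = I₁ cos²(45°) = 0.4651 · 0.5 I₀ = 0.2326 I₀.
I₃ = I₂ cos²(43°) = 0.2326 · 0.5349 I₀ = 0.1244 I₀.
I₄ = I₃ cos²(54°) = 0.1244 · 0.3455 I₀ = 0.04298 I₀.
I₅ = I₄ cos²(71°) = 0.04298 · 0.106 I₀ = 0.004555 I₀.
That is 0.4555% of the incident intensity.

≈ 0.456%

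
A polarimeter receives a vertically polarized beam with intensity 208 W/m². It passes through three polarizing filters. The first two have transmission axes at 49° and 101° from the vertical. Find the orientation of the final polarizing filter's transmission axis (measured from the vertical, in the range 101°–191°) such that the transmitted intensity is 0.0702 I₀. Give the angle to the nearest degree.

By Malus's law, I₁ = I₀ cos²(49° − 0°) = I₀ cos²(49°) = 0.4304 I₀.
I₂ = I₁ cos²(101° − 49°) = 0.4304 I₀ · cos²(52°) = 0.1631 I₀.
Need I₃/I₀ = 0.0702, so cos²(θ − 101°) = 0.0702 / 0.1631 = 0.4303.
θ − 101° = arccos(√0.4303) = 49.0°, giving θ ≈ 101 + 49.0 = 150.0°.

θ ≈ 150°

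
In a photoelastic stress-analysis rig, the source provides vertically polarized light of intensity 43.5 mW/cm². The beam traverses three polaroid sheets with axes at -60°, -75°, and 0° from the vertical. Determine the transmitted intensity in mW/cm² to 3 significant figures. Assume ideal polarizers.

I ≈ 0.680 mW/cm²

I₁ = 43.5 mW/cm² · cos²(60°) = 10.88 mW/cm².
I₂ = I₁ · cos²(15°) = 10.88 · 0.933 = 10.15 mW/cm².
I₃ = I₂ · cos²(75°) = 10.15 · 0.06699 = 0.6797 mW/cm².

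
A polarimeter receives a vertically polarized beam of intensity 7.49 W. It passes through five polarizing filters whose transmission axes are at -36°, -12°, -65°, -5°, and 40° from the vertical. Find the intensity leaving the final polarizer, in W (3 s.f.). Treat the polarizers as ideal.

By Malus's law, I₁ = 7.49 W · cos²(36°) = 4.902 W.
I₂ = I₁ · cos²(24°) = 4.902 · 0.8346 = 4.091 W.
I₃ = I₂ · cos²(53°) = 4.091 · 0.3622 = 1.482 W.
I₄ = I₃ · cos²(60°) = 1.482 · 0.25 = 0.3704 W.
I₅ = I₄ · cos²(45°) = 0.3704 · 0.5 = 0.1852 W.

I ≈ 0.185 W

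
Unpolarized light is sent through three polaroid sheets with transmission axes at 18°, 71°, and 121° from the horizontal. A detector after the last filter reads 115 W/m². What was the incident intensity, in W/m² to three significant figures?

Unpolarized light through the first polarizer → I₁ = ½ I₀, now polarized at 18°.
I₂ = I₁ cos²(71° − 18°) = 0.5 I₀ · cos²(53°) = 0.1811 I₀.
I₃ = I₂ cos²(121° − 71°) = 0.1811 I₀ · cos²(50°) = 0.07482 I₀.
So 115 W/m² = 0.07482 I₀, giving I₀ = 115/0.07482 = 1537 W/m².

I₀ ≈ 1540 W/m²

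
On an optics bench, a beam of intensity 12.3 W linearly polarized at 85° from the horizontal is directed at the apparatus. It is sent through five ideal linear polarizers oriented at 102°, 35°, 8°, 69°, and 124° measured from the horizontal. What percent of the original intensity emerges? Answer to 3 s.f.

≈ 0.857%

I₁ = 12.3 W · cos²(17°) = 11.25 W.
I₂ = I₁ · cos²(67°) = 11.25 · 0.1527 = 1.717 W.
I₃ = I₂ · cos²(27°) = 1.717 · 0.7939 = 1.363 W.
I₄ = I₃ · cos²(61°) = 1.363 · 0.235 = 0.3204 W.
I₅ = I₄ · cos²(55°) = 0.3204 · 0.329 = 0.1054 W.
That is 0.8571% of the incident intensity.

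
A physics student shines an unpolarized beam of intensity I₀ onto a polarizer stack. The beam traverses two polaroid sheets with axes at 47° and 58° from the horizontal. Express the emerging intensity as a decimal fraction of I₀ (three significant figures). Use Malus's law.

Unpolarized light through the first polarizer → I₁ = ½ I₀, now polarized at 47°.
I₂ = I₁ cos²(58° − 47°) = 0.5 I₀ · cos²(11°) = 0.4818 I₀.
Transmitted fraction = 0.4818.

≈ 0.482 I₀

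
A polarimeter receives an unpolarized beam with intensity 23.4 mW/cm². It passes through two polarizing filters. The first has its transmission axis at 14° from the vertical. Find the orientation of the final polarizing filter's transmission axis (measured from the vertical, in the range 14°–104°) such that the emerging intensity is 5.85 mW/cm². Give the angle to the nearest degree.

θ ≈ 59°

Unpolarized light through the first polarizer → I₁ = ½ I₀, now polarized at 14°.
Target fraction: 5.85 / 23.4 mW/cm² = 0.25 of I₀.
Need I₂/I₀ = 0.25, so cos²(θ − 14°) = 0.25 / 0.5 = 0.5.
θ − 14° = arccos(√0.5) = 45.0°, giving θ ≈ 14 + 45.0 = 59.0°.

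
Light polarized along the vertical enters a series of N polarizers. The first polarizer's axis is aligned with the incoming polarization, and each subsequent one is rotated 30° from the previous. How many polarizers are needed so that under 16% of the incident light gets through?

First polarizer is aligned with the polarization: full transmission.
Each further stage multiplies by cos²(30°) = 0.75.
After N polarizers: T = 0.75^(N−1). Require T < 0.16 ⇒ N−1 > ln(0.16)/ln(0.75) = 6.37, so N−1 ≥ 7 and N = 8.
Check: N=8 gives T = 0.1335 < 0.16; N=7 gives T = 0.178.

N = 8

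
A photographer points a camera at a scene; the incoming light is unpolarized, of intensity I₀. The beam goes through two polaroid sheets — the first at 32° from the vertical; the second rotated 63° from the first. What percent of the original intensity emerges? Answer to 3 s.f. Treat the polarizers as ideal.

≈ 10.3%

Unpolarized light through the first polarizer → I₁ = ½ I₀, now polarized at 32°.
I₂ = I₁ cos²(63°) = 0.5 · 0.2061 I₀ = 0.1031 I₀.
That is 10.31% of the incident intensity.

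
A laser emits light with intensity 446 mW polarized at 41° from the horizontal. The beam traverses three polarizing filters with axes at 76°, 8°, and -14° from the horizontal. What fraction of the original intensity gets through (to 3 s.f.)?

I₁ = 446 mW · cos²(35°) = 299.3 mW.
I₂ = I₁ · cos²(68°) = 299.3 · 0.1403 = 42 mW.
I₃ = I₂ · cos²(22°) = 42 · 0.8597 = 36.1 mW.
Transmitted fraction = 0.08095.

I/I₀ ≈ 0.0809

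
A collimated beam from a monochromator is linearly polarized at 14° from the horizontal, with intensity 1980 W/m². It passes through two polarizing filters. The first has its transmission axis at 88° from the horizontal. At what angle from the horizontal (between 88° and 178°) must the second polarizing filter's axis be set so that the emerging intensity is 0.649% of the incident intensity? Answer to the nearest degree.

By Malus's law, I₁ = I₀ cos²(88° − 14°) = I₀ cos²(74°) = 0.07598 I₀.
Need I₂/I₀ = 0.00649, so cos²(θ − 88°) = 0.00649 / 0.07598 = 0.08542.
θ − 88° = arccos(√0.08542) = 73.0°, giving θ ≈ 88 + 73.0 = 161.0°.

θ ≈ 161°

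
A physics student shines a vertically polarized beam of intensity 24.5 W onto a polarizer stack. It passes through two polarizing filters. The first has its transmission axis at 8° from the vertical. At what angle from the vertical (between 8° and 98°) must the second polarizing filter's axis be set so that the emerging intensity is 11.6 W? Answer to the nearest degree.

I₁ = I₀ cos²(8° − 0°) = I₀ cos²(8°) = 0.9806 I₀.
Target fraction: 11.6 / 24.5 W = 0.4735 of I₀.
Need I₂/I₀ = 0.4735, so cos²(θ − 8°) = 0.4735 / 0.9806 = 0.4828.
θ − 8° = arccos(√0.4828) = 46.0°, giving θ ≈ 8 + 46.0 = 54.0°.

θ ≈ 54°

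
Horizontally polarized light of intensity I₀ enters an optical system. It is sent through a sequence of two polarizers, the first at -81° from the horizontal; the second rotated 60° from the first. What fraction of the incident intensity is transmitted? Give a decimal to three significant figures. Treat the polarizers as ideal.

By Malus's law, I₁ = I₀ cos²(-81° − 0°) = I₀ cos²(81°) = 0.02447 I₀.
I₂ = I₁ cos²(60°) = 0.02447 · 0.25 I₀ = 0.006118 I₀.
Transmitted fraction = 0.006118.

≈ 0.00612 I₀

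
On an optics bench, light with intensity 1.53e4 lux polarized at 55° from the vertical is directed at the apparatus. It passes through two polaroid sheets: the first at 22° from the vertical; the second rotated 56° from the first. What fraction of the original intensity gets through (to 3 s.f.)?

I/I₀ ≈ 0.220

By Malus's law, I₁ = 1.53e4 lux · cos²(33°) = 1.076e+04 lux.
I₂ = I₁ · cos²(56°) = 1.076e+04 · 0.3127 = 3365 lux.
Transmitted fraction = 0.2199.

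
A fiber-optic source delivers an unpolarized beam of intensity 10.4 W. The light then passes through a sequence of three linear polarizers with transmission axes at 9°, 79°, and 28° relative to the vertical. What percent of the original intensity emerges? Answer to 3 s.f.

≈ 2.32%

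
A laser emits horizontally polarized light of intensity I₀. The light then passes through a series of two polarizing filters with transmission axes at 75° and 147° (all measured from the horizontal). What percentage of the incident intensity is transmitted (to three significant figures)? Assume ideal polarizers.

I₁ = I₀ cos²(75° − 0°) = I₀ cos²(75°) = 0.06699 I₀.
I₂ = I₁ cos²(147° − 75°) = 0.06699 I₀ · cos²(72°) = 0.006397 I₀.
That is 0.6397% of the incident intensity.

≈ 0.640%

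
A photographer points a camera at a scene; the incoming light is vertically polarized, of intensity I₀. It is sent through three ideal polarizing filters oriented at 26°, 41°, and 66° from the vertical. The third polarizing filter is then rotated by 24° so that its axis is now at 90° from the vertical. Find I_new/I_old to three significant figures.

I_new/I_old ≈ 0.524

Before rotation:
I₁ = I₀ cos²(26° − 0°) = I₀ cos²(26°) = 0.8078 I₀.
I₂ = I₁ cos²(41° − 26°) = 0.8078 I₀ · cos²(15°) = 0.7537 I₀.
I₃ = I₂ cos²(66° − 41°) = 0.7537 I₀ · cos²(25°) = 0.6191 I₀.
After rotation:
I₁ = I₀ cos²(26° − 0°) = I₀ cos²(26°) = 0.8078 I₀.
I₂ = I₁ cos²(41° − 26°) = 0.8078 I₀ · cos²(15°) = 0.7537 I₀.
I₃ = I₂ cos²(90° − 41°) = 0.7537 I₀ · cos²(49°) = 0.3244 I₀.
Ratio = 0.3244 / 0.6191 = 0.524.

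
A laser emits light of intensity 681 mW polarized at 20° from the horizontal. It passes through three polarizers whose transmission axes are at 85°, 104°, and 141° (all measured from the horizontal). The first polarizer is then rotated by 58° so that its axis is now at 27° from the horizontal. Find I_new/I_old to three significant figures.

I_new/I_old ≈ 0.312

Before rotation:
I₁ = I₀ cos²(85° − 20°) = I₀ cos²(65°) = 0.1786 I₀.
I₂ = I₁ cos²(104° − 85°) = 0.1786 I₀ · cos²(19°) = 0.1597 I₀.
I₃ = I₂ cos²(141° − 104°) = 0.1597 I₀ · cos²(37°) = 0.1018 I₀.
After rotation:
I₁ = I₀ cos²(27° − 20°) = I₀ cos²(7°) = 0.9851 I₀.
I₂ = I₁ cos²(104° − 27°) = 0.9851 I₀ · cos²(77°) = 0.04985 I₀.
I₃ = I₂ cos²(141° − 104°) = 0.04985 I₀ · cos²(37°) = 0.0318 I₀.
Ratio = 0.0318 / 0.1018 = 0.3122.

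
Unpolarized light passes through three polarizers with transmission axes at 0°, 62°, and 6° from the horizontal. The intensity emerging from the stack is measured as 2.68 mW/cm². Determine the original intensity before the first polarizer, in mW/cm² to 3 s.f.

Unpolarized light through the first polarizer → I₁ = ½ I₀, now polarized at 0°.
I₂ = I₁ cos²(62° − 0°) = 0.5 I₀ · cos²(62°) = 0.1102 I₀.
I₃ = I₂ cos²(6° − 62°) = 0.1102 I₀ · cos²(56°) = 0.03446 I₀.
So 2.68 mW/cm² = 0.03446 I₀, giving I₀ = 2.68/0.03446 = 77.77 mW/cm².

I₀ ≈ 77.8 mW/cm²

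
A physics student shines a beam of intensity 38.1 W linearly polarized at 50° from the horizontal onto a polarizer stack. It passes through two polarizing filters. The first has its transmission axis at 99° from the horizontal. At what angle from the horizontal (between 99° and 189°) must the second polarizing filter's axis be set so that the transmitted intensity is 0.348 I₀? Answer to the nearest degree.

I₁ = I₀ cos²(99° − 50°) = I₀ cos²(49°) = 0.4304 I₀.
Need I₂/I₀ = 0.348, so cos²(θ − 99°) = 0.348 / 0.4304 = 0.8085.
θ − 99° = arccos(√0.8085) = 25.9°, giving θ ≈ 99 + 25.9 = 124.9°.

θ ≈ 125°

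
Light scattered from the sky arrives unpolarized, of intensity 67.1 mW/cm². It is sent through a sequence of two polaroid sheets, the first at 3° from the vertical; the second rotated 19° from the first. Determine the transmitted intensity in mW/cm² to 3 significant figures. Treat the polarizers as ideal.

Unpolarized light through the first polarizer → I₁ = 67.1 mW/cm²/2 = 33.55 mW/cm², polarized at 3°.
I₂ = I₁ · cos²(19°) = 33.55 · 0.894 = 29.99 mW/cm².

I ≈ 30.0 mW/cm²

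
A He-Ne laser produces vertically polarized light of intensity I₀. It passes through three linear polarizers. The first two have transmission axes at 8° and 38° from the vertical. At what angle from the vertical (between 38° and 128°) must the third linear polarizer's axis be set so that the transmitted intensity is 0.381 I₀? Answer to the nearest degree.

θ ≈ 82°

I₁ = I₀ cos²(8° − 0°) = I₀ cos²(8°) = 0.9806 I₀.
I₂ = I₁ cos²(38° − 8°) = 0.9806 I₀ · cos²(30°) = 0.7355 I₀.
Need I₃/I₀ = 0.381, so cos²(θ − 38°) = 0.381 / 0.7355 = 0.518.
θ − 38° = arccos(√0.518) = 44.0°, giving θ ≈ 38 + 44.0 = 82.0°.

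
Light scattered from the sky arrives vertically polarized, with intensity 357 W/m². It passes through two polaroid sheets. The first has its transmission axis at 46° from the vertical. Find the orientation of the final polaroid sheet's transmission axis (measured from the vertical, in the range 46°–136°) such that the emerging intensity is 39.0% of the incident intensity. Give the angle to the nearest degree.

θ ≈ 72°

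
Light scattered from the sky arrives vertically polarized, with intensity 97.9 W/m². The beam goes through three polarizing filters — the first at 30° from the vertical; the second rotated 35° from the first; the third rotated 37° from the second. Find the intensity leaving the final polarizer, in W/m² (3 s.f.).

I ≈ 31.4 W/m²

I₁ = 97.9 W/m² · cos²(30°) = 73.43 W/m².
I₂ = I₁ · cos²(35°) = 73.43 · 0.671 = 49.27 W/m².
I₃ = I₂ · cos²(37°) = 49.27 · 0.6378 = 31.42 W/m².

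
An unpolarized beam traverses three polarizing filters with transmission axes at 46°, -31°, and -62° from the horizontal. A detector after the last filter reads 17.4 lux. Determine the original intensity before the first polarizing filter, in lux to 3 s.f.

I₀ ≈ 936 lux

Unpolarized light through the first polarizer → I₁ = ½ I₀, now polarized at 46°.
I₂ = I₁ cos²(-31° − 46°) = 0.5 I₀ · cos²(77°) = 0.0253 I₀.
I₃ = I₂ cos²(-62° + 31°) = 0.0253 I₀ · cos²(31°) = 0.01859 I₀.
So 17.4 lux = 0.01859 I₀, giving I₀ = 17.4/0.01859 = 936 lux.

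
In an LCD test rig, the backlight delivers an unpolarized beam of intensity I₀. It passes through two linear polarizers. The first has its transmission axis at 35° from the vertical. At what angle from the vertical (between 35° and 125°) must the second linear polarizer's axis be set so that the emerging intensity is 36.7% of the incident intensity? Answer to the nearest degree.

θ ≈ 66°

Unpolarized light through the first polarizer → I₁ = ½ I₀, now polarized at 35°.
Need I₂/I₀ = 0.367, so cos²(θ − 35°) = 0.367 / 0.5 = 0.734.
θ − 35° = arccos(√0.734) = 31.0°, giving θ ≈ 35 + 31.0 = 66.0°.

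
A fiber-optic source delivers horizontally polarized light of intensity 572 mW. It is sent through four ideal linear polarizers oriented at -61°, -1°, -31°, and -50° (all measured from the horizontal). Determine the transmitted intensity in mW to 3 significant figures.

I₁ = 572 mW · cos²(61°) = 134.4 mW.
I₂ = I₁ · cos²(60°) = 134.4 · 0.25 = 33.61 mW.
I₃ = I₂ · cos²(30°) = 33.61 · 0.75 = 25.21 mW.
I₄ = I₃ · cos²(19°) = 25.21 · 0.894 = 22.54 mW.

I ≈ 22.5 mW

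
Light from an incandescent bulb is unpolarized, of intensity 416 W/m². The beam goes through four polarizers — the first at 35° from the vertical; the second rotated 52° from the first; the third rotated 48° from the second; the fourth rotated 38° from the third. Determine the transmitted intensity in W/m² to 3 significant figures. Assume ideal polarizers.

Unpolarized light through the first polarizer → I₁ = 416 W/m²/2 = 208 W/m², polarized at 35°.
I₂ = I₁ · cos²(52°) = 208 · 0.379 = 78.84 W/m².
I₃ = I₂ · cos²(48°) = 78.84 · 0.4477 = 35.3 W/m².
I₄ = I₃ · cos²(38°) = 35.3 · 0.621 = 21.92 W/m².

I ≈ 21.9 W/m²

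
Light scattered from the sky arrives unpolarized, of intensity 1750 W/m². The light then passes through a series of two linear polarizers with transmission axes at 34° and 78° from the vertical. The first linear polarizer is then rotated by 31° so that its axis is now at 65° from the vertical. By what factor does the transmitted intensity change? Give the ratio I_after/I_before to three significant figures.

I_new/I_old ≈ 1.83

Before rotation:
Unpolarized light through the first polarizer → I₁ = ½ I₀, now polarized at 34°.
I₂ = I₁ cos²(78° − 34°) = 0.5 I₀ · cos²(44°) = 0.2587 I₀.
After rotation:
Unpolarized light through the first polarizer → I₁ = ½ I₀, now polarized at 65°.
I₂ = I₁ cos²(78° − 65°) = 0.5 I₀ · cos²(13°) = 0.4747 I₀.
Ratio = 0.4747 / 0.2587 = 1.835.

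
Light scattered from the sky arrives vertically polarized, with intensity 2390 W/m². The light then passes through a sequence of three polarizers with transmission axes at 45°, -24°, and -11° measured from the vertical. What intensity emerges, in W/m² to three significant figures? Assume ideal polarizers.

I ≈ 146 W/m²

I₁ = 2390 W/m² · cos²(45°) = 1195 W/m².
I₂ = I₁ · cos²(69°) = 1195 · 0.1284 = 153.5 W/m².
I₃ = I₂ · cos²(13°) = 153.5 · 0.9494 = 145.7 W/m².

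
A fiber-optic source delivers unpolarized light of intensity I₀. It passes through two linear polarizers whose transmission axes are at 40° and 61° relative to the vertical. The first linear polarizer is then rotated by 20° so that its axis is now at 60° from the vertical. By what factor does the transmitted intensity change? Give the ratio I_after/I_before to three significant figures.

Before rotation:
Unpolarized light through the first polarizer → I₁ = ½ I₀, now polarized at 40°.
I₂ = I₁ cos²(61° − 40°) = 0.5 I₀ · cos²(21°) = 0.4358 I₀.
After rotation:
Unpolarized light through the first polarizer → I₁ = ½ I₀, now polarized at 60°.
I₂ = I₁ cos²(61° − 60°) = 0.5 I₀ · cos²(1°) = 0.4998 I₀.
Ratio = 0.4998 / 0.4358 = 1.147.

I_new/I_old ≈ 1.15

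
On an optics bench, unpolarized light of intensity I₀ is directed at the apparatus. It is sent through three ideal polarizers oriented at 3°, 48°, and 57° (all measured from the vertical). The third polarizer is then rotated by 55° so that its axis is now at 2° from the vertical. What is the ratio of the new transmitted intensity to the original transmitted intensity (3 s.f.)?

Before rotation:
Unpolarized light through the first polarizer → I₁ = ½ I₀, now polarized at 3°.
I₂ = I₁ cos²(48° − 3°) = 0.5 I₀ · cos²(45°) = 0.25 I₀.
I₃ = I₂ cos²(57° − 48°) = 0.25 I₀ · cos²(9°) = 0.2439 I₀.
After rotation:
Unpolarized light through the first polarizer → I₁ = ½ I₀, now polarized at 3°.
I₂ = I₁ cos²(48° − 3°) = 0.5 I₀ · cos²(45°) = 0.25 I₀.
I₃ = I₂ cos²(2° − 48°) = 0.25 I₀ · cos²(46°) = 0.1206 I₀.
Ratio = 0.1206 / 0.2439 = 0.4947.

I_new/I_old ≈ 0.495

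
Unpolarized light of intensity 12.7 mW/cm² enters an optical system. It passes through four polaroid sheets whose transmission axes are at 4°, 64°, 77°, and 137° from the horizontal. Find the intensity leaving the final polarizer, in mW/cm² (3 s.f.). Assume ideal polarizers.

Unpolarized light through the first polarizer → I₁ = 12.7 mW/cm²/2 = 6.35 mW/cm², polarized at 4°.
I₂ = I₁ · cos²(60°) = 6.35 · 0.25 = 1.588 mW/cm².
I₃ = I₂ · cos²(13°) = 1.588 · 0.9494 = 1.507 mW/cm².
I₄ = I₃ · cos²(60°) = 1.507 · 0.25 = 0.3768 mW/cm².

I ≈ 0.377 mW/cm²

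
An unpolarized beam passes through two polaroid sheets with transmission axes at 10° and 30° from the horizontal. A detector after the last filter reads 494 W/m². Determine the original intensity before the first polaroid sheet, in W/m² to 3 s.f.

I₀ ≈ 1120 W/m²

Unpolarized light through the first polarizer → I₁ = ½ I₀, now polarized at 10°.
I₂ = I₁ cos²(30° − 10°) = 0.5 I₀ · cos²(20°) = 0.4415 I₀.
So 494 W/m² = 0.4415 I₀, giving I₀ = 494/0.4415 = 1119 W/m².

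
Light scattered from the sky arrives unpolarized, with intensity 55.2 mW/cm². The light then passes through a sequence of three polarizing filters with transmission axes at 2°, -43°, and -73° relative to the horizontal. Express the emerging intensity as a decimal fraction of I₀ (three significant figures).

Unpolarized light through the first polarizer → I₁ = 55.2 mW/cm²/2 = 27.6 mW/cm², polarized at 2°.
I₂ = I₁ · cos²(45°) = 27.6 · 0.5 = 13.8 mW/cm².
I₃ = I₂ · cos²(30°) = 13.8 · 0.75 = 10.35 mW/cm².
Transmitted fraction = 0.1875.

I/I₀ ≈ 0.188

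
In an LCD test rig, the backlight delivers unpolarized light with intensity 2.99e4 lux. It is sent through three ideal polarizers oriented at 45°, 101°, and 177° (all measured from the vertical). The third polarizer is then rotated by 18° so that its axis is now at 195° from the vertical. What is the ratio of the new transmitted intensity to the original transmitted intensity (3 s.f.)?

Before rotation:
Unpolarized light through the first polarizer → I₁ = ½ I₀, now polarized at 45°.
I₂ = I₁ cos²(101° − 45°) = 0.5 I₀ · cos²(56°) = 0.1563 I₀.
I₃ = I₂ cos²(177° − 101°) = 0.1563 I₀ · cos²(76°) = 0.00915 I₀.
After rotation:
Unpolarized light through the first polarizer → I₁ = ½ I₀, now polarized at 45°.
I₂ = I₁ cos²(101° − 45°) = 0.5 I₀ · cos²(56°) = 0.1563 I₀.
Angle between axes 2 and 3: 86°. I₃ = 0.1563 I₀ · cos²(86°) = 0.0007608 I₀.
Ratio = 0.0007608 / 0.00915 = 0.08314.

I_new/I_old ≈ 0.0831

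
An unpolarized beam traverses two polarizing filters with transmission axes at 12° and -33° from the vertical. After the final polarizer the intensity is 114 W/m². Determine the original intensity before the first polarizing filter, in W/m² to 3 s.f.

I₀ ≈ 456 W/m²

Unpolarized light through the first polarizer → I₁ = ½ I₀, now polarized at 12°.
I₂ = I₁ cos²(-33° − 12°) = 0.5 I₀ · cos²(45°) = 0.25 I₀.
So 114 W/m² = 0.25 I₀, giving I₀ = 114/0.25 = 456 W/m².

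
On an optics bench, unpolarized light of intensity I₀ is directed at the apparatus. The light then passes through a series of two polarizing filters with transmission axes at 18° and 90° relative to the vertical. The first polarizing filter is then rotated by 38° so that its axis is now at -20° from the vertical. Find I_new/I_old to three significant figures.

Before rotation:
Unpolarized light through the first polarizer → I₁ = ½ I₀, now polarized at 18°.
I₂ = I₁ cos²(90° − 18°) = 0.5 I₀ · cos²(72°) = 0.04775 I₀.
After rotation:
Unpolarized light through the first polarizer → I₁ = ½ I₀, now polarized at -20°.
Angle between axes 1 and 2: 70°. I₂ = 0.5 I₀ · cos²(70°) = 0.05849 I₀.
Ratio = 0.05849 / 0.04775 = 1.225.

I_new/I_old ≈ 1.23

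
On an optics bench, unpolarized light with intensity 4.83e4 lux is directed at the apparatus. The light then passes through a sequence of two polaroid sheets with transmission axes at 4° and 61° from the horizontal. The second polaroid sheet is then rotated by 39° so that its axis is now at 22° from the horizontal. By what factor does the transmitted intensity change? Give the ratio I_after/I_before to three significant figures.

Before rotation:
Unpolarized light through the first polarizer → I₁ = ½ I₀, now polarized at 4°.
I₂ = I₁ cos²(61° − 4°) = 0.5 I₀ · cos²(57°) = 0.1483 I₀.
After rotation:
Unpolarized light through the first polarizer → I₁ = ½ I₀, now polarized at 4°.
I₂ = I₁ cos²(22° − 4°) = 0.5 I₀ · cos²(18°) = 0.4523 I₀.
Ratio = 0.4523 / 0.1483 = 3.049.

I_new/I_old ≈ 3.05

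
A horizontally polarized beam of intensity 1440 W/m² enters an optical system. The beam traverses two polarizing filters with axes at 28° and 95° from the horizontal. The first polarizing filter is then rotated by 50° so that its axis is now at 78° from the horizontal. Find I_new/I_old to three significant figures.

I_new/I_old ≈ 0.332

Before rotation:
I₁ = I₀ cos²(28° − 0°) = I₀ cos²(28°) = 0.7796 I₀.
I₂ = I₁ cos²(95° − 28°) = 0.7796 I₀ · cos²(67°) = 0.119 I₀.
After rotation:
I₁ = I₀ cos²(78° − 0°) = I₀ cos²(78°) = 0.04323 I₀.
I₂ = I₁ cos²(95° − 78°) = 0.04323 I₀ · cos²(17°) = 0.03953 I₀.
Ratio = 0.03953 / 0.119 = 0.3321.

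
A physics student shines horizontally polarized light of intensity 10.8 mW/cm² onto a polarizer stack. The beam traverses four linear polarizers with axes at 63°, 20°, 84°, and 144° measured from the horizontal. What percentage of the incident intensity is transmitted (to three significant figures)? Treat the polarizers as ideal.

≈ 0.530%

I₁ = 10.8 mW/cm² · cos²(63°) = 2.226 mW/cm².
I₂ = I₁ · cos²(43°) = 2.226 · 0.5349 = 1.191 mW/cm².
I₃ = I₂ · cos²(64°) = 1.191 · 0.1922 = 0.2288 mW/cm².
I₄ = I₃ · cos²(60°) = 0.2288 · 0.25 = 0.0572 mW/cm².
That is 0.5296% of the incident intensity.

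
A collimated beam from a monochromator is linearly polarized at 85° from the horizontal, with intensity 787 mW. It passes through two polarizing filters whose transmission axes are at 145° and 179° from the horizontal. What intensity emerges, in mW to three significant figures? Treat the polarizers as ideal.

I ≈ 135 mW

I₁ = 787 mW · cos²(60°) = 196.8 mW.
I₂ = I₁ · cos²(34°) = 196.8 · 0.6873 = 135.2 mW.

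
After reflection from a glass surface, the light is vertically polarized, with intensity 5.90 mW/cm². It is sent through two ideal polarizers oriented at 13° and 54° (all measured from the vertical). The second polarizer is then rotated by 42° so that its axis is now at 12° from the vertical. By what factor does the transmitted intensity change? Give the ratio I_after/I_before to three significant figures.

Before rotation:
I₁ = I₀ cos²(13° − 0°) = I₀ cos²(13°) = 0.9494 I₀.
I₂ = I₁ cos²(54° − 13°) = 0.9494 I₀ · cos²(41°) = 0.5408 I₀.
After rotation:
I₁ = I₀ cos²(13° − 0°) = I₀ cos²(13°) = 0.9494 I₀.
I₂ = I₁ cos²(12° − 13°) = 0.9494 I₀ · cos²(1°) = 0.9491 I₀.
Ratio = 0.9491 / 0.5408 = 1.755.

I_new/I_old ≈ 1.76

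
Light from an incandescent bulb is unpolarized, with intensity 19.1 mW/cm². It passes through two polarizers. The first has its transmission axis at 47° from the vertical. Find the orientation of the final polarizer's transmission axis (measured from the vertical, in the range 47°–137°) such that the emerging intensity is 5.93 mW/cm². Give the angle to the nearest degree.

θ ≈ 85°

Unpolarized light through the first polarizer → I₁ = ½ I₀, now polarized at 47°.
Target fraction: 5.93 / 19.1 mW/cm² = 0.3105 of I₀.
Need I₂/I₀ = 0.3105, so cos²(θ − 47°) = 0.3105 / 0.5 = 0.6209.
θ − 47° = arccos(√0.6209) = 38.0°, giving θ ≈ 47 + 38.0 = 85.0°.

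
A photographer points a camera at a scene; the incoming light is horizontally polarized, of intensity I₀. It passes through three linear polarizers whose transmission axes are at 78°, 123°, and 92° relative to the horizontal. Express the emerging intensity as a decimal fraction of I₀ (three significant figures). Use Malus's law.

By Malus's law, I₁ = I₀ cos²(78° − 0°) = I₀ cos²(78°) = 0.04323 I₀.
I₂ = I₁ cos²(123° − 78°) = 0.04323 I₀ · cos²(45°) = 0.02161 I₀.
I₃ = I₂ cos²(92° − 123°) = 0.02161 I₀ · cos²(31°) = 0.01588 I₀.
Transmitted fraction = 0.01588.

≈ 0.0159 I₀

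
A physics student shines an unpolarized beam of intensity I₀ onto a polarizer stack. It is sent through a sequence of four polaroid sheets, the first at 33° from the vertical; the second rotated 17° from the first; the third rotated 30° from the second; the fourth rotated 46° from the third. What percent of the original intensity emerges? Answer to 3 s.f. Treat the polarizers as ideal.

Unpolarized light through the first polarizer → I₁ = ½ I₀, now polarized at 33°.
I₂ = I₁ cos²(17°) = 0.5 · 0.9145 I₀ = 0.4573 I₀.
I₃ = I₂ cos²(30°) = 0.4573 · 0.75 I₀ = 0.3429 I₀.
I₄ = I₃ cos²(46°) = 0.3429 · 0.4826 I₀ = 0.1655 I₀.
That is 16.55% of the incident intensity.

≈ 16.5%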